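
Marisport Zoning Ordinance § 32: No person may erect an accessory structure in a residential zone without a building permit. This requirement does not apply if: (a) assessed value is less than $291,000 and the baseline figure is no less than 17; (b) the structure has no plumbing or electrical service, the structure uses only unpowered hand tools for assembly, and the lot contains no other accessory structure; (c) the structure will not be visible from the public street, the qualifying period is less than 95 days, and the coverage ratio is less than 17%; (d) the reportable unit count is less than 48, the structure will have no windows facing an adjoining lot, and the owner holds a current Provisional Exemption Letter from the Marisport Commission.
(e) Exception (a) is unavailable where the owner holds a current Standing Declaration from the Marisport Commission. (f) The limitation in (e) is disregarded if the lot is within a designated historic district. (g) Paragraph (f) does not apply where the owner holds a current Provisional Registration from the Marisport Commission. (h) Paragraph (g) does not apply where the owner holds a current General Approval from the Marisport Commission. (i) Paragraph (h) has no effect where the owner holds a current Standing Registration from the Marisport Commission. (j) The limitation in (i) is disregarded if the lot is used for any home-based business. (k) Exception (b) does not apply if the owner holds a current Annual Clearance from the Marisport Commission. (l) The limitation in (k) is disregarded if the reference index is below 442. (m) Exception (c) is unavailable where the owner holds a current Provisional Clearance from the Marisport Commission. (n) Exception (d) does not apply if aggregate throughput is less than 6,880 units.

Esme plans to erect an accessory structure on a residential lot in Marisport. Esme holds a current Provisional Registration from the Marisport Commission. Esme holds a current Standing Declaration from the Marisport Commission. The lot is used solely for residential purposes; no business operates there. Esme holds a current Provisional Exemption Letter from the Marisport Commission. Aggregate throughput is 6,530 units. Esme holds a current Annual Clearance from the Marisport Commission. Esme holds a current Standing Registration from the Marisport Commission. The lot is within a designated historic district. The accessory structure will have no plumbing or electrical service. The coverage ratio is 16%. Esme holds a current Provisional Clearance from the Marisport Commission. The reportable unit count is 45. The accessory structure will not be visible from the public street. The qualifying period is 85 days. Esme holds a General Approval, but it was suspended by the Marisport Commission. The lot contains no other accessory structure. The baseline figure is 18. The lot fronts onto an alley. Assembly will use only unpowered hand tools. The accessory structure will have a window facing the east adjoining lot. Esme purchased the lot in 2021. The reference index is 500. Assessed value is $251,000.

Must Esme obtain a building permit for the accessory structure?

Exception (a): assessed value is $251,000, less than the $291,000 limit; the baseline figure is 18, meeting the 17 threshold — every condition holds. But: (e) applies — a current Standing Declaration is held. (f) operates (the lot is in a historic district), but is overridden by (g): (g) is engaged — a current Provisional Registration is held. (h), which would lift (g), does not operate here — the General Approval is not current. So (a) is unavailable.
Exception (b): there is no plumbing or electrical service; assembly uses only hand tools; the lot has no other accessory structure — every condition holds. However, paragraphs (k)–(l) must be considered: (k) operates against (b): a current Annual Clearance is held. (l) is not triggered (the reference index is 500, not below 442), so (k) stands. (b) is therefore removed.
All of (c)'s requirements are met (the structure will not be visible from the street; the qualifying period is 85 days, less than the 95 days limit; the coverage ratio is 16%, less than the 17% limit). Turning to paragraph (m): (m) applies — a current Provisional Clearance is held. So (c) is unavailable.
Exception (d) fails — a window faces an adjoining lot.
Every exception is unavailable, so the rule governs.

Yes — Esme must obtain a building permit.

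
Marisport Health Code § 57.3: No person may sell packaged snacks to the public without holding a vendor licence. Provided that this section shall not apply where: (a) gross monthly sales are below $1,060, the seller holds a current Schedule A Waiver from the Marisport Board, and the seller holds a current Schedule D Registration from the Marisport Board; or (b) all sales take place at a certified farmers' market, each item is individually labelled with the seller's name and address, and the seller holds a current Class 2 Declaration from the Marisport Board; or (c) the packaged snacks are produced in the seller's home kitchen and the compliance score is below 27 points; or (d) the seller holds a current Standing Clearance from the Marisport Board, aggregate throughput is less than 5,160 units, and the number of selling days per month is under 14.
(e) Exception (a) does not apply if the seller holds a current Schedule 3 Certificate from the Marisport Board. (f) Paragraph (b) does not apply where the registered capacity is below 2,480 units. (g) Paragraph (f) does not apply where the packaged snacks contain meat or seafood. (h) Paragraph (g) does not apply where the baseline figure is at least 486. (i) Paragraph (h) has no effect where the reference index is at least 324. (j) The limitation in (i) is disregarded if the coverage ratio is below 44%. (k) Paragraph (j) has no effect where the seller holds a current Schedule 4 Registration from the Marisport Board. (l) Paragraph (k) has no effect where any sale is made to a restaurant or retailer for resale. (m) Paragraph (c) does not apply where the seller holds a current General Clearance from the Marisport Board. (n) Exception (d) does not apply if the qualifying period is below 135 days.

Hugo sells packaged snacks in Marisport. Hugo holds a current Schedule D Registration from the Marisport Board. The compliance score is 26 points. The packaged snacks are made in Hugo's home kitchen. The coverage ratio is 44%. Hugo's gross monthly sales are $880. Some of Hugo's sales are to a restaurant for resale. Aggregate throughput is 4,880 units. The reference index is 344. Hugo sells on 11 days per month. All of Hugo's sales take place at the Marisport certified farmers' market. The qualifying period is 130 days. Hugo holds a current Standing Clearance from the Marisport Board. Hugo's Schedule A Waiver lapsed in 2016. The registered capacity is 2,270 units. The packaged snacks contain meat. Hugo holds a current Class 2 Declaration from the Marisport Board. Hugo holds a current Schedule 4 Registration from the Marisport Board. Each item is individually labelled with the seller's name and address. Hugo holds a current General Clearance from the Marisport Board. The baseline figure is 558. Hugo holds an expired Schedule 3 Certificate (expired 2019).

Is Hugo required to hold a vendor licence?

No — exception (b) applies; Hugo is not required to hold a vendor licence.

Exception (a) fails — no current Schedule A Waiver is held.
Exception (b)'s conditions are all satisfied: all sales are at a certified farmers' market; items are individually labelled; a current Class 2 Declaration is held. As to paragraphs (f)–(l): (f) applies (the registered capacity is 2,270 units, below the 2,480 units limit), but is displaced by (g): (g) is triggered — the packaged snacks contain meat. (h) applies (the baseline figure is 558, meeting the 486 threshold), but is set aside by (i): (i) operates — the reference index is 344, meeting the 324 threshold. (j) is inapplicable (the coverage ratio is 44%, not below 44%), so (i) stands. So (b) applies.
Exception (c)'s conditions are all satisfied: the packaged snacks are home-kitchen produced; the compliance score is 26 points, below the 27 points limit. Turning to paragraph (m): (m) operates — a current General Clearance is held. Exception (c) does not apply.
Exception (d): a current Standing Clearance is held; aggregate throughput is 4,880 units, less than the 5,160 units limit; the number of selling days per month is 11, under the 14 limit — every condition holds. But applying paragraph (n): (n) operates against (d): the qualifying period is 130 days, below the 135 days limit. Exception (d) does not apply.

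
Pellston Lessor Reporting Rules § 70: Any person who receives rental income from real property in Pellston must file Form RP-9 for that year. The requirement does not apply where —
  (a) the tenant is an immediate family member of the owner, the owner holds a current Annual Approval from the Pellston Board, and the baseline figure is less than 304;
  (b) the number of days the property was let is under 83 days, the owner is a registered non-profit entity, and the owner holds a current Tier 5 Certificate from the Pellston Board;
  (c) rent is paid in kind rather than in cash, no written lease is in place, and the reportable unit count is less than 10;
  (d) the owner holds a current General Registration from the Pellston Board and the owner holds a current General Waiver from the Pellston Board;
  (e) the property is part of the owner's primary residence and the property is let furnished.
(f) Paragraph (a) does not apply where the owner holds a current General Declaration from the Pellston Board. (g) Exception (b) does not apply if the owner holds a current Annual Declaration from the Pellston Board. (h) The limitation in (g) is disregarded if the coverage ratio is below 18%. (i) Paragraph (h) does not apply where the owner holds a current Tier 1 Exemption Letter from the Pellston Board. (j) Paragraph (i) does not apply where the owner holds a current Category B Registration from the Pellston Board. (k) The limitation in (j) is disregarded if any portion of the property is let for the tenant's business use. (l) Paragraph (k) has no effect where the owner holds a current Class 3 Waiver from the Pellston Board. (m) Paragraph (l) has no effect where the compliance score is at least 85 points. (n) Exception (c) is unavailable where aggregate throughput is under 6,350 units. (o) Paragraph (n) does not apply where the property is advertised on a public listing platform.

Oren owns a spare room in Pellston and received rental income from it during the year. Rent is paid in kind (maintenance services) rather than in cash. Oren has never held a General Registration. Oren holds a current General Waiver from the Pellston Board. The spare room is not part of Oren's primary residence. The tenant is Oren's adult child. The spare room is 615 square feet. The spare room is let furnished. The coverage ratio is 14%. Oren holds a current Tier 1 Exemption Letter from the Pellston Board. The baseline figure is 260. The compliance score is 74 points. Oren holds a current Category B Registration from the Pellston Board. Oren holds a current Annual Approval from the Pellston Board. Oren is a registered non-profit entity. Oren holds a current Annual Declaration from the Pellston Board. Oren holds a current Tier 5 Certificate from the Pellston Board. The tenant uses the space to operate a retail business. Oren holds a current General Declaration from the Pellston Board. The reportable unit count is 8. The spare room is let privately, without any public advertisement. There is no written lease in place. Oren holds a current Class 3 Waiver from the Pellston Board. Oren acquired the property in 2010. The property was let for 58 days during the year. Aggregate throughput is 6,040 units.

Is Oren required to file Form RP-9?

No — exception (b) applies; Oren is not required to file Form RP-9.

Exception (a) is satisfied on its face — the tenant is an immediate family member; a current Annual Approval is held; the baseline figure is 260, less than the 304 limit. Turning to paragraph (f): (f) operates against (a): a current General Declaration is held. So (a) is unavailable.
Exception (b)'s conditions are all satisfied: the number of days the property was let is 58 days, under the 83 days limit; Oren is a registered non-profit; a current Tier 5 Certificate is held. Considering the limiting provisions: (g) is triggered (a current Annual Declaration is held), but is overridden by (h): (h) operates against (g): the coverage ratio is 14%, below the 18% limit. (i) is engaged (a current Tier 1 Exemption Letter is held), but yields to (j): (j) operates against (i): a current Category B Registration is held. (k) is triggered (the space is let for business use), but is set aside by (l): (l) is engaged — a current Class 3 Waiver is held. (m) does not operate here (the compliance score is 74 points, short of 85 points), so (l) stands. Exception (b) stands.
Exception (c)'s conditions are all satisfied: rent is paid in kind; there is no written lease; the reportable unit count is 8, less than the 10 limit. However, paragraphs (n)–(o) must be considered: (n) is triggered — aggregate throughput is 6,040 units, under the 6,350 units limit. (o) is not triggered (the property is let privately without advertisement), so (n) stands. (c) is therefore removed.
Exception (d) requires that the owner holds a current General Registration from the Pellston Board; but there is no General Registration in force, so (d) is unavailable.
Exception (e) fails — the spare room is not part of the primary residence.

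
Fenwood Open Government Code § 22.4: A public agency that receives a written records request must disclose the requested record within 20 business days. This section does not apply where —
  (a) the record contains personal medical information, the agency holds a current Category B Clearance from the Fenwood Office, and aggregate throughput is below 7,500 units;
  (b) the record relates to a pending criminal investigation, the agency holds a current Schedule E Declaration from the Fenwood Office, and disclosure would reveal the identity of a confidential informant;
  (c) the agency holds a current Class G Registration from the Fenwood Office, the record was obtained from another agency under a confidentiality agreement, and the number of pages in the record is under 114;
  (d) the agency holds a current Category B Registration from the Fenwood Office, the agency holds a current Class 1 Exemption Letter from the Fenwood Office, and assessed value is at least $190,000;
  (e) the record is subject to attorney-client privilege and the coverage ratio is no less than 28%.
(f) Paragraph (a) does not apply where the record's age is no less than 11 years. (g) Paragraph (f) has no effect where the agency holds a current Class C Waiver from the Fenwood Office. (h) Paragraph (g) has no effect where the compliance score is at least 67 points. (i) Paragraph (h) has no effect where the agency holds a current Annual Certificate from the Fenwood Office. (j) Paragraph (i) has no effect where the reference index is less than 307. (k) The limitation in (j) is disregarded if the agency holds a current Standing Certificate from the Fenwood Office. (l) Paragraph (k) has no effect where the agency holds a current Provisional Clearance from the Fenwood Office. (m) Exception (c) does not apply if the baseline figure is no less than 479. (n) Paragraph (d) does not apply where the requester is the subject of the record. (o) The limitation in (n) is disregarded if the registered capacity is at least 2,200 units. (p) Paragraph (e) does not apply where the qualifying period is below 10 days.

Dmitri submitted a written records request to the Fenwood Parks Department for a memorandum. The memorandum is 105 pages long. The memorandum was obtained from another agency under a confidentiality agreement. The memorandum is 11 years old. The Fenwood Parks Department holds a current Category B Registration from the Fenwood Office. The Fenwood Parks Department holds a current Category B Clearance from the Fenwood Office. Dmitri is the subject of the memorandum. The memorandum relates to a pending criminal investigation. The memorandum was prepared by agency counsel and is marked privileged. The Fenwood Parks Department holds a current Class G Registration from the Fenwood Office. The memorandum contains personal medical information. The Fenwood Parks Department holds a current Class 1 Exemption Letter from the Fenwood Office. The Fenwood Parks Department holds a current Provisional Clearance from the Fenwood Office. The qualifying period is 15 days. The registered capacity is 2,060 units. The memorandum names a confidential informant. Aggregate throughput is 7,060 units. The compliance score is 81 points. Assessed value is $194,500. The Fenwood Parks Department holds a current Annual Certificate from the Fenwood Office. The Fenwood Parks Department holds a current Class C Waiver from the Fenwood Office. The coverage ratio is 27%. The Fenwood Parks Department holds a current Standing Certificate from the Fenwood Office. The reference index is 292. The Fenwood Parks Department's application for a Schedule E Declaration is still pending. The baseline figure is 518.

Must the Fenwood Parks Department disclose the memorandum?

Yes — the Fenwood Parks Department must disclose the memorandum.

All of (a)'s requirements are met (the memorandum contains personal medical information; a current Category B Clearance is held; aggregate throughput is 7,060 units, below the 7,500 units limit). But applying paragraphs (f)–(l): (f) operates — the record's age is 11 years, meeting the 11 years threshold. (g) applies (a current Class C Waiver is held), but is itself disapplied by (h): (h) is triggered — the compliance score is 81 points, meeting the 67 points threshold. (i) operates (a current Annual Certificate is held), but is set aside by (j): (j) is triggered — the reference index is 292, less than the 307 limit. (k) is triggered (a current Standing Certificate is held), but is overridden by (l): (l) operates against (k): a current Provisional Clearance is held. So (a) is unavailable.
Exception (b) fails — there is no Schedule E Declaration in force.
Exception (c)'s conditions are all satisfied: a current Class G Registration is held; the memorandum was obtained under a confidentiality agreement; the number of pages in the record is 105, under the 114 limit. However, paragraph (m) must be considered: (m) operates against (c): the baseline figure is 518, meeting the 479 threshold. (c) is therefore removed.
Exception (d): a current Category B Registration is held; a current Class 1 Exemption Letter is held; assessed value is $194,500, meeting the $190,000 threshold — every condition holds. But applying paragraphs (n)–(o): (n) is triggered — Dmitri is the subject of the memorandum. (o) is not engaged (the registered capacity is 2,060 units, short of 2,200 units), so (n) stands. Exception (d) does not apply.
Exception (e) does not apply: the coverage ratio is 27%, short of 28%.
Every exception is unavailable, so the rule governs.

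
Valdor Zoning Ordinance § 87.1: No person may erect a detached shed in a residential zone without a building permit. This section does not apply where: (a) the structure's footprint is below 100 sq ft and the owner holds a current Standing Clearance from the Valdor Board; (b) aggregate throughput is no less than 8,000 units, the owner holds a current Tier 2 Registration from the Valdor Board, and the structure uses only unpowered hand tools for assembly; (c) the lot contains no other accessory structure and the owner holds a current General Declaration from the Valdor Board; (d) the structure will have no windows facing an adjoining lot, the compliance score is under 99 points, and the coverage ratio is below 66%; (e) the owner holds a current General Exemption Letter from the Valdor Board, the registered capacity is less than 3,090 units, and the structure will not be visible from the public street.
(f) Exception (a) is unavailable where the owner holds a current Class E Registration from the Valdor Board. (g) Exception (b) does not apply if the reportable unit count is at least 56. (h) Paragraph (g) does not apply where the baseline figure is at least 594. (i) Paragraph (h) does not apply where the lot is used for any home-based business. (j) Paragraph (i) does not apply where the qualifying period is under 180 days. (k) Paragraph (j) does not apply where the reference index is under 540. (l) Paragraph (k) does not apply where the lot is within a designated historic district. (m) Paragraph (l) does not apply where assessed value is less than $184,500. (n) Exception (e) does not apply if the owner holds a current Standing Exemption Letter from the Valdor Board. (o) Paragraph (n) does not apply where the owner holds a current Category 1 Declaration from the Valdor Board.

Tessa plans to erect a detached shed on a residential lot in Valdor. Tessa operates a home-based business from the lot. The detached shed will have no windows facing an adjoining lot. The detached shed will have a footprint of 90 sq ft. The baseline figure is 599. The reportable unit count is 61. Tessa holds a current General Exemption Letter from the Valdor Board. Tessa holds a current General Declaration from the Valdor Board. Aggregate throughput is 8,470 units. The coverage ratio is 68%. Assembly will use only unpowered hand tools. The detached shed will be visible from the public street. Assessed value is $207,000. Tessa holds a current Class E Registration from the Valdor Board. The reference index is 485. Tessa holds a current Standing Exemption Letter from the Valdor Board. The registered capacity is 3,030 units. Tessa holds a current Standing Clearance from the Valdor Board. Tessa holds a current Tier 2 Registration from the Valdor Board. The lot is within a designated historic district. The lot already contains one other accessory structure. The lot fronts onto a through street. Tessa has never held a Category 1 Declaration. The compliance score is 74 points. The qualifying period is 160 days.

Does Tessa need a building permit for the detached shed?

No — exception (b) applies; Tessa does not need a building permit.

Exception (a) is satisfied on its face — the structure's footprint is 90 sq ft, below the 100 sq ft limit; a current Standing Clearance is held. But applying paragraph (f): (f) operates against (a): a current Class E Registration is held. So (a) is unavailable.
All of (b)'s requirements are met (aggregate throughput is 8,470 units, meeting the 8,000 units threshold; a current Tier 2 Registration is held; assembly uses only hand tools). As to paragraphs (g)–(m): (g) operates (the reportable unit count is 61, meeting the 56 threshold), but is set aside by (h): (h) operates against (g): the baseline figure is 599, meeting the 594 threshold. (i) applies (a home-based business operates on the lot), but is set aside by (j): (j) is triggered — the qualifying period is 160 days, under the 180 days limit. (k) would limit (j) — the reference index is 485, under the 540 limit — but (l) sets (k) aside: (l) operates against (k): the lot is in a historic district. (m), which would lift (l), is not engaged — assessed value is $207,000, not less than $184,500. Exception (b) stands.
Exception (c) requires that the lot contains no other accessory structure; but the lot already has another accessory structure, so (c) is unavailable.
Exception (d) does not apply: the coverage ratio is 68%, not below 66%.
Exception (e) requires that the structure will not be visible from the public street; but the structure will be visible from the street, so (e) is unavailable.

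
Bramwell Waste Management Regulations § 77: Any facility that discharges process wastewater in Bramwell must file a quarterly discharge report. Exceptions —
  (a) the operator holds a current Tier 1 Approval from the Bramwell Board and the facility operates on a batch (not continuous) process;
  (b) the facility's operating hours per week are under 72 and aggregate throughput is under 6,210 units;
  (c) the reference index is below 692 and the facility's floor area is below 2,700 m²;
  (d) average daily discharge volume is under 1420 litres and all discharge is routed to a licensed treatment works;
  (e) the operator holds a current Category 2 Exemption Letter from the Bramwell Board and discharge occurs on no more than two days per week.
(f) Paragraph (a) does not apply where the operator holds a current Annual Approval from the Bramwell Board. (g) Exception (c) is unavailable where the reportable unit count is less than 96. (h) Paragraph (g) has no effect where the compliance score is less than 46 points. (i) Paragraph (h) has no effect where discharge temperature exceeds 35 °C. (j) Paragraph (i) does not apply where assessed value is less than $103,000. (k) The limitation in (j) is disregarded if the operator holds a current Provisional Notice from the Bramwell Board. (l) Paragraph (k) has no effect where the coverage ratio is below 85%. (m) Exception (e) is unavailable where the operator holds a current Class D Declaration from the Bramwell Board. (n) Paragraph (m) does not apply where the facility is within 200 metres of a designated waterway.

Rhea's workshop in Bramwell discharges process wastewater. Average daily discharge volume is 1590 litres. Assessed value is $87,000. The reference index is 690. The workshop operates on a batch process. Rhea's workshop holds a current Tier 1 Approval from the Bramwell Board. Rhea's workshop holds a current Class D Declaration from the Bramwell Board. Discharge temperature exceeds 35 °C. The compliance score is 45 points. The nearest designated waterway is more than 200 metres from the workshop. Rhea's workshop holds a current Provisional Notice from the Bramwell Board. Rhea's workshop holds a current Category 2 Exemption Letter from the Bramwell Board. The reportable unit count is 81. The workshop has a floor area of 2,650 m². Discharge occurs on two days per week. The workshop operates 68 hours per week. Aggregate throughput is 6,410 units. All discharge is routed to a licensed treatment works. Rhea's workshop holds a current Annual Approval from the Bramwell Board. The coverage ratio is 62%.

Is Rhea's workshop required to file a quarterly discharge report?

No — exception (c) applies; Rhea's workshop is not required to file a quarterly discharge report.

Exception (a): a current Tier 1 Approval is held; the facility operates on a batch process — every condition holds. But: (f) operates against (a): a current Annual Approval is held. So (a) is unavailable.
Exception (b) does not apply: aggregate throughput is 6,410 units, not under 6,210 units.
Exception (c): the reference index is 690, below the 692 limit; the facility's floor area is 2,650 m², below the 2,700 m² limit — every condition holds. Under paragraphs (g)–(l): (g) is engaged (the reportable unit count is 81, less than the 96 limit), but is itself disapplied by (h): (h) is engaged — the compliance score is 45 points, less than the 46 points limit. (i) operates (discharge temperature exceeds 35 °C), but is overridden by (j): (j) operates against (i): assessed value is $87,000, less than the $103,000 limit. (k) applies (a current Provisional Notice is held), but is overridden by (l): (l) applies — the coverage ratio is 62%, below the 85% limit. So (c) applies.
Exception (d) fails — average daily discharge volume is 1590 litres, not under 1420 litres.
Exception (e) is satisfied on its face — a current Category 2 Exemption Letter is held; discharge occurs on no more than two days per week. But: (m) applies — a current Class D Declaration is held. (n), which would lift (m), is inapplicable — the workshop is more than 200 m from any designated waterway. (e) is therefore removed.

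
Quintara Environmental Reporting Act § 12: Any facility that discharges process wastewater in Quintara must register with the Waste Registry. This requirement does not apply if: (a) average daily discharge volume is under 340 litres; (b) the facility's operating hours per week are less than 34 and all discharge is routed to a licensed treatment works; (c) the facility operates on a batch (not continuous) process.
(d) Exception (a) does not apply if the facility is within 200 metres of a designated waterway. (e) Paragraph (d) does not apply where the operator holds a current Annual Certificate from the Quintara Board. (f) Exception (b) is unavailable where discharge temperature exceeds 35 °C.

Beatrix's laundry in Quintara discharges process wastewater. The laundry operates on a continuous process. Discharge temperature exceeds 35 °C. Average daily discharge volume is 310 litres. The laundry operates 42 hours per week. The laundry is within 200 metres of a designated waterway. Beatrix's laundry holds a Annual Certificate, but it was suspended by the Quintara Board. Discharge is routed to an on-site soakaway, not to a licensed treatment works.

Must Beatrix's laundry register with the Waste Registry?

Exception (a) is satisfied on its face — average daily discharge volume is 310 litres, under the 340 litres limit. But applying paragraphs (d)–(e): (d) is engaged — the laundry is within 200 m of a designated waterway. (e), which would lift (d), does not operate here — there is no Annual Certificate in force. Exception (a) does not apply.
Exception (b) does not apply: the facility's operating hours per week are 42, not less than 34.
Exception (c) fails — the facility operates on a continuous process.
Every exception is unavailable, so the rule governs.

Yes — Beatrix's laundry must register with the Waste Registry.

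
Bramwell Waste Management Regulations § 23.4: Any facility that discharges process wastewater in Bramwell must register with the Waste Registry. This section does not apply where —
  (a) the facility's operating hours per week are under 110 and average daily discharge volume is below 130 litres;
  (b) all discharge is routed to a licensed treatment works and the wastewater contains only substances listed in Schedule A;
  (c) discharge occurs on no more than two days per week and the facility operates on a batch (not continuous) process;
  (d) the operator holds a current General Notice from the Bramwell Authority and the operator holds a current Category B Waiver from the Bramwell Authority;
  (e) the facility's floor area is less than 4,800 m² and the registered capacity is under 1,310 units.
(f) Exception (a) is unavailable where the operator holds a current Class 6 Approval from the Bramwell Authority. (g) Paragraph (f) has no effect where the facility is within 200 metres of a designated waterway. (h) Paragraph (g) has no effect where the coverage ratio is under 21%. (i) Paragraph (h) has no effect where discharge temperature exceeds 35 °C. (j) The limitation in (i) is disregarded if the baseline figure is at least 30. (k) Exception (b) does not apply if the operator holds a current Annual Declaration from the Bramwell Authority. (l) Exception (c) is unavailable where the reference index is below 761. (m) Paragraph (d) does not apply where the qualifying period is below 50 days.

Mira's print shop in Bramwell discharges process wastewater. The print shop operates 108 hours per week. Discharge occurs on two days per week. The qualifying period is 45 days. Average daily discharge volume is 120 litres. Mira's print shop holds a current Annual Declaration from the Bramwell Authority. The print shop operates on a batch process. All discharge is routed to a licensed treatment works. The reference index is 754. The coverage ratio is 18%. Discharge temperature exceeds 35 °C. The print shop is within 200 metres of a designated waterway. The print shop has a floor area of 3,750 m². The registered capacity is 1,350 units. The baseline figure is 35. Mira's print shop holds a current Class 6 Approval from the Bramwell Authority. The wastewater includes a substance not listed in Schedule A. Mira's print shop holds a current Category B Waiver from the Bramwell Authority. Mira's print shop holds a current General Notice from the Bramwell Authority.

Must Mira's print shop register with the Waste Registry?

Yes — Mira's print shop must register with the Waste Registry.

Exception (a)'s conditions are all satisfied: the facility's operating hours per week are 108, under the 110 limit; average daily discharge volume is 120 litres, below the 130 litres limit. But: (f) applies — a current Class 6 Approval is held. (g) applies (the print shop is within 200 m of a designated waterway), but is itself disapplied by (h): (h) operates — the coverage ratio is 18%, under the 21% limit. (i) applies (discharge temperature exceeds 35 °C), but is set aside by (j): (j) operates against (i): the baseline figure is 35, meeting the 30 threshold. (a) is therefore removed.
Exception (b) requires that the wastewater contains only substances listed in Schedule A; but the wastewater includes a non-Schedule-A substance, so (b) is unavailable.
Exception (c)'s conditions are all satisfied: discharge occurs on no more than two days per week; the facility operates on a batch process. Turning to paragraph (l): (l) is engaged — the reference index is 754, below the 761 limit. Exception (c) does not apply.
Exception (d): a current General Notice is held; a current Category B Waiver is held — every condition holds. Turning to paragraph (m): (m) applies — the qualifying period is 45 days, below the 50 days limit. Exception (d) does not apply.
Exception (e) does not apply: the registered capacity is 1,350 units, not under 1,310 units.
No exception is made out. Mira's print shop falls within the general rule.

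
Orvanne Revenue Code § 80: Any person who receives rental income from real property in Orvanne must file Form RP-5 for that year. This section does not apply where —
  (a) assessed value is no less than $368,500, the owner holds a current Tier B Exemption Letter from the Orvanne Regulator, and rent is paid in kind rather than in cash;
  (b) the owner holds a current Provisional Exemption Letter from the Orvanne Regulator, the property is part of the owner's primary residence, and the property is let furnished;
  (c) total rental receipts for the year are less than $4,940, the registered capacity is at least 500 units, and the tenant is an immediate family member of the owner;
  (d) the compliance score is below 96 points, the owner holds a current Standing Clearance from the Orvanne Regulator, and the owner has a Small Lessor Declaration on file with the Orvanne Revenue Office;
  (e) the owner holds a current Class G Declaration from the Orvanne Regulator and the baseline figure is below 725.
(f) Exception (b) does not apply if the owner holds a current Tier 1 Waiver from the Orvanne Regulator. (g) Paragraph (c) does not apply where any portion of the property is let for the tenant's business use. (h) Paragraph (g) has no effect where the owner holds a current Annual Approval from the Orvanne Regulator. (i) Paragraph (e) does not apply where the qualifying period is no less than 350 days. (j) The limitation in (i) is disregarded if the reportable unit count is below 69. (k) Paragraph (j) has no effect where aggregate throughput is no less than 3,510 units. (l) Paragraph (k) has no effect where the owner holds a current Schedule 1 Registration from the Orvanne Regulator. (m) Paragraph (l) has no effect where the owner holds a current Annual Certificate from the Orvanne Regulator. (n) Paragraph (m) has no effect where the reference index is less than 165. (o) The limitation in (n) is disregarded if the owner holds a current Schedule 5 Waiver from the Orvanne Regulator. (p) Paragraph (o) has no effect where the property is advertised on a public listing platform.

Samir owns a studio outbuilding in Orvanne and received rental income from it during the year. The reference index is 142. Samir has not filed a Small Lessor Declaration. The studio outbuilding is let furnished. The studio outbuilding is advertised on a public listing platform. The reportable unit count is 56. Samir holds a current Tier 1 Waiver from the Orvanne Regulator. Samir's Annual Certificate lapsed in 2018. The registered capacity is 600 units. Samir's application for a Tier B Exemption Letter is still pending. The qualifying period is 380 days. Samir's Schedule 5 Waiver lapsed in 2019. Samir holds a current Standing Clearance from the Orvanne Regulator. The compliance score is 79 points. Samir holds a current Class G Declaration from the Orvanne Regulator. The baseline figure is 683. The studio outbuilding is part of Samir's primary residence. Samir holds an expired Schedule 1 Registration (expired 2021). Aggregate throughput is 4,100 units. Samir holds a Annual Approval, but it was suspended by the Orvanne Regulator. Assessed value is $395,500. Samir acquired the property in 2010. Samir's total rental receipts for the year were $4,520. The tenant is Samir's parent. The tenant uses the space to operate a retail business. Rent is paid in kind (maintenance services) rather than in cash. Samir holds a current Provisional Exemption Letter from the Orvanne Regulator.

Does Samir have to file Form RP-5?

Yes — Samir must file Form RP-5.

Exception (a) does not apply: the Tier B Exemption Letter is not current.
Exception (b) is satisfied on its face — a current Provisional Exemption Letter is held; the studio outbuilding is part of the primary residence; the property is let furnished. But applying paragraph (f): (f) operates against (b): a current Tier 1 Waiver is held. (b) is therefore removed.
Exception (c)'s conditions are all satisfied: total rental receipts for the year are $4,520, less than the $4,940 limit; the registered capacity is 600 units, meeting the 500 units threshold; the tenant is an immediate family member. However, paragraphs (g)–(h) must be considered: (g) operates against (c): the space is let for business use. (h) does not operate here (there is no Annual Approval in force), so (g) stands. Exception (c) does not apply.
Exception (d) fails — no Small Lessor Declaration is on file.
Exception (e)'s conditions are all satisfied: a current Class G Declaration is held; the baseline figure is 683, below the 725 limit. But: (i) operates against (e): the qualifying period is 380 days, meeting the 350 days threshold. (j) is engaged (the reportable unit count is 56, below the 69 limit), but is overridden by (k): (k) is engaged — aggregate throughput is 4,100 units, meeting the 3,510 units threshold. (l), which would lift (k), does not operate here — there is no Schedule 1 Registration in force. (e) is therefore removed.
No exception applies. The general rule governs.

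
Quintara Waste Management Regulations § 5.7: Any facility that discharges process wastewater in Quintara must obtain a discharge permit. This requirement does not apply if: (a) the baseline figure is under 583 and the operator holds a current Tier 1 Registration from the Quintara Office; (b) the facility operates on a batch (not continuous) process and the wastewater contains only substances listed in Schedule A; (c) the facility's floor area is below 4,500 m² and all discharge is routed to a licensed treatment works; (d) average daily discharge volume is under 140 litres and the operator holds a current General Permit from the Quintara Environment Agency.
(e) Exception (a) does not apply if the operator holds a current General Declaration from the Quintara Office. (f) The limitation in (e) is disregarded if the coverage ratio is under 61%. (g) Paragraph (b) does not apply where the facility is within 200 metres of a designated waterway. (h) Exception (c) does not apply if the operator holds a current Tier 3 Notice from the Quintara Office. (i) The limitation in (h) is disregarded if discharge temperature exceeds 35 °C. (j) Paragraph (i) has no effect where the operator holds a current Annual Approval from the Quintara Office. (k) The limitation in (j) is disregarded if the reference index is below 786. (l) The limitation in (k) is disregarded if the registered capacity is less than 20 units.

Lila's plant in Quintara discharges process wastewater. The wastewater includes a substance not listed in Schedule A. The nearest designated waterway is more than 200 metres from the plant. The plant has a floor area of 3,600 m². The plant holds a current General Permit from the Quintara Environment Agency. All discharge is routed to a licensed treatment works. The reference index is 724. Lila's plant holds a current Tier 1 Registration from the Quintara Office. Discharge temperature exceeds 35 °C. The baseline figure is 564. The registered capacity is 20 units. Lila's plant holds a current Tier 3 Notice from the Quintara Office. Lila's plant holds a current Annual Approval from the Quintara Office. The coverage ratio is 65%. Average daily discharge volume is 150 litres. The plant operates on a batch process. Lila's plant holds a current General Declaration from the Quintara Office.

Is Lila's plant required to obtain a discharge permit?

Exception (a): the baseline figure is 564, under the 583 limit; a current Tier 1 Registration is held — every condition holds. However, paragraphs (e)–(f) must be considered: (e) operates — a current General Declaration is held. (f) is inapplicable (the coverage ratio is 65%, not under 61%), so (e) stands. So (a) is unavailable.
Exception (b) fails — the wastewater includes a non-Schedule-A substance.
All of (c)'s requirements are met (the facility's floor area is 3,600 m², below the 4,500 m² limit; discharge is routed to a licensed treatment works). Applying paragraphs (h)–(l): (h) would limit (c) — a current Tier 3 Notice is held — but (i) sets (h) aside: (i) applies — discharge temperature exceeds 35 °C. (j) would limit (i) — a current Annual Approval is held — but (k) sets (j) aside: (k) operates — the reference index is 724, below the 786 limit. (l), which would lift (k), is inapplicable — the registered capacity is 20 units, not less than 20 units. So (c) applies.
Exception (d) does not apply: average daily discharge volume is 150 litres, not under 140 litres.

No — exception (c) applies; Lila's plant is not required to obtain a discharge permit.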